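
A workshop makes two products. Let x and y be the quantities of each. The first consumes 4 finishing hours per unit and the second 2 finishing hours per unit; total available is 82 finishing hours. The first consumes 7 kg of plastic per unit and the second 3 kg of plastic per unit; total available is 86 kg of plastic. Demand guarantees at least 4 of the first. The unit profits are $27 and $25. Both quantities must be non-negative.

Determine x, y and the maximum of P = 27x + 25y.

Feasible corners and P = 27x + 25y:
  (86/7, 0) → P = 2322/7
  (4, 0) → P = 108
  (4, 58/3) → P = 1774/3

The optimum lies where 7x + 3y = 86 and x = 4.
Solving simultaneously gives x = 4, y = 58/3.

x = 4, y = 58/3, maximum P = 1774/3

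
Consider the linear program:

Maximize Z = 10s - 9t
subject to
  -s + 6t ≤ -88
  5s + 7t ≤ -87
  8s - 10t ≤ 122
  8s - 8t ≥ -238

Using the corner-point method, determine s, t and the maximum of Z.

s = -74/19, t = -291/19, maximum Z = 1879/19

Vertices and Z = 10s - 9t:
  (-74/19, -291/19) → Z = 1879/19
  (-533/10, -471/20) → Z = -6421/20
  (-839/4, -180) → Z = -955/2

The optimum lies where -s + 6t = -88 and 8s - 10t = 122.
Solving simultaneously gives s = -74/19, t = -291/19.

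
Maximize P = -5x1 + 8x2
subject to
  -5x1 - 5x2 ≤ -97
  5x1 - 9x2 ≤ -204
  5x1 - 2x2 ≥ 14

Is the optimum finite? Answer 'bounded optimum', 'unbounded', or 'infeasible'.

unbounded

From the feasible point (534/35, 218/7), moving in the direction (2, 5) keeps every constraint satisfied while P increases without bound.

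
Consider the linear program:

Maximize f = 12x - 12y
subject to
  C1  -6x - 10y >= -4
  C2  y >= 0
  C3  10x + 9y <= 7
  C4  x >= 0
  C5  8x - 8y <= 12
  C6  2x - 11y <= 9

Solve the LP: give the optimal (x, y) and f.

x = 2/3, y = 0, maximum f = 8

Feasible corners and f = 12x - 12y:
  (2/3, 0) → f = 8
  (0, 2/5) → f = -24/5
  (0, 0) → f = 0

The binding constraints are -6x - 10y = -4 and y = 0.
Solving simultaneously gives x = 2/3, y = 0.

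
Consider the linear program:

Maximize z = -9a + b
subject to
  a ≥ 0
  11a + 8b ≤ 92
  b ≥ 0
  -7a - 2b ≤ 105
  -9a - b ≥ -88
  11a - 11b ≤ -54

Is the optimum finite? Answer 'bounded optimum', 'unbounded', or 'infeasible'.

Feasible corners and z = -9a + b:
  (0, 23/2) → z = 23/2
  (0, 54/11) → z = 54/11
  (580/209, 146/19) → z = -3614/209
The feasible region has finitely many vertices and no improving ray; the maximum is 23/2 at (0, 23/2).

bounded optimum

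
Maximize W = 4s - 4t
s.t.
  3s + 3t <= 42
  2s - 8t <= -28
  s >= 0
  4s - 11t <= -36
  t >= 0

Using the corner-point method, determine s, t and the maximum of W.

s = 118/15, t = 92/15, maximum W = 104/15

Vertices and W = 4s - 4t:
  (0, 14) → W = -56
  (118/15, 92/15) → W = 104/15
  (0, 7/2) → W = -14
  (2, 4) → W = -8

At the optimal vertex, 3s + 3t = 42 and 4s - 11t = -36.
Solving simultaneously gives s = 118/15, t = 92/15.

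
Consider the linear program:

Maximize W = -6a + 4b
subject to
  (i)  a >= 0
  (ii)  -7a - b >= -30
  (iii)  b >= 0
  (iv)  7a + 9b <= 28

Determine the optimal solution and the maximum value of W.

Feasible corners and W = -6a + 4b:
  (0, 0) → W = 0
  (0, 28/9) → W = 112/9
  (4, 0) → W = -24

The binding constraints are a = 0 and 7a + 9b = 28.
Solving simultaneously gives a = 0, b = 28/9.

a = 0, b = 28/9, maximum W = 112/9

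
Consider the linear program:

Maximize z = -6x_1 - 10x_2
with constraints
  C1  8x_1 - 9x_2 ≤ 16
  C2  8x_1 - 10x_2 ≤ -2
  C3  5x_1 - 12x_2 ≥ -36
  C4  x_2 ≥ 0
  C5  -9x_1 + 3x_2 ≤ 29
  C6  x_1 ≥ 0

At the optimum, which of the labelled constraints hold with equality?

C2 and C6

Vertices and z = -6x_1 - 10x_2:
  (168/23, 139/23) → z = -2398/23
  (0, 1/5) → z = -2
  (0, 3) → z = -30

The maximum is at (0, 1/5). Substituting into each constraint, equality holds for C2 and C6; the remaining constraints have slack.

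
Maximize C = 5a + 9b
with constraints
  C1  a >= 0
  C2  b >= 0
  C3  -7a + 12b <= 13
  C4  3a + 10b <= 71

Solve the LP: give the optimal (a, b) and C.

Vertices and C = 5a + 9b:
  (0, 0) → C = 0
  (0, 13/12) → C = 39/4
  (71/3, 0) → C = 355/3
  (361/53, 268/53) → C = 4217/53

The optimum lies where b = 0 and 3a + 10b = 71.
Solving simultaneously gives a = 71/3, b = 0.

a = 71/3, b = 0, maximum C = 355/3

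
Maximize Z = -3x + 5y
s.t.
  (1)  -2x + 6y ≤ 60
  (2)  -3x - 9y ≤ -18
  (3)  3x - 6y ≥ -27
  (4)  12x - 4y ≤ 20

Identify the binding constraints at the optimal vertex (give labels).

Corner points and Z = -3x + 5y:
  (-3, 3) → Z = 24
  (21/10, 13/10) → Z = 1/5
  (19/5, 32/5) → Z = 103/5

The maximum is at (-3, 3). Substituting into each constraint, equality holds for (2) and (3); the remaining constraints have slack.

(2) and (3)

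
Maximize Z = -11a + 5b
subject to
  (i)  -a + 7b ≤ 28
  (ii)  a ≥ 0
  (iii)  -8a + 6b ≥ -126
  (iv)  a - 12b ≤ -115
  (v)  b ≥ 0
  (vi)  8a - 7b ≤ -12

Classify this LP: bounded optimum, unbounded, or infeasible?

The boundaries -a + 7b = 28 and a = 0 meet at (0, 4), but that point violates a - 12b ≤ -115. Every candidate vertex is excluded by some other constraint, so the feasible region is empty.

infeasible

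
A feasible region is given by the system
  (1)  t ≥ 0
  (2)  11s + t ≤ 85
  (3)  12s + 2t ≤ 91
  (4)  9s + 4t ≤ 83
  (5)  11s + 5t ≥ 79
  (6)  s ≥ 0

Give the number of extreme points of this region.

5

Intersecting each pair of boundary lines and keeping only the points that satisfy every inequality leaves:
  (91/12, 0)
  (79/11, 0)
  (33/5, 59/10)
  (0, 83/4)
  (0, 79/5)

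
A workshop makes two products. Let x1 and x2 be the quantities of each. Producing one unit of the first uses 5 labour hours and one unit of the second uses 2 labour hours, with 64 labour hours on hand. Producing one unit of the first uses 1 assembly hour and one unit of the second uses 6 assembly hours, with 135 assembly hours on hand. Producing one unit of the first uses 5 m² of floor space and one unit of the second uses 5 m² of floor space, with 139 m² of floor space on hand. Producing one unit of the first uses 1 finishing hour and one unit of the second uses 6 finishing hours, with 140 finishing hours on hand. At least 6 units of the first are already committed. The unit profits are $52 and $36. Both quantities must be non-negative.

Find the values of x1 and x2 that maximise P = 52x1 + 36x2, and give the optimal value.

x1 = 6, x2 = 17, maximum P = 924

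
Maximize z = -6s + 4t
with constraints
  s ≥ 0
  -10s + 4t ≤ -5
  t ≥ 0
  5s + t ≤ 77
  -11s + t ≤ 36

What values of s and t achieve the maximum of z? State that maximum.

s = 313/30, t = 149/6, maximum z = 551/15

Extreme points and z = -6s + 4t:
  (1/2, 0) → z = -3
  (313/30, 149/6) → z = 551/15
  (77/5, 0) → z = -462/5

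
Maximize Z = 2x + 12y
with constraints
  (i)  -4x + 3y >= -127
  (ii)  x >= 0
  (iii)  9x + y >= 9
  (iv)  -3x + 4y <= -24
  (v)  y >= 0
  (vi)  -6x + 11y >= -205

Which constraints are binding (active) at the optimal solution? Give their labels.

Corner points and Z = 2x + 12y:
  (436/7, 285/7) → Z = 4292/7
  (127/4, 0) → Z = 127/2
  (8, 0) → Z = 16

The maximum is at (436/7, 285/7). Substituting into each constraint, equality holds for (i) and (iv); the remaining constraints have slack.

(i) and (iv)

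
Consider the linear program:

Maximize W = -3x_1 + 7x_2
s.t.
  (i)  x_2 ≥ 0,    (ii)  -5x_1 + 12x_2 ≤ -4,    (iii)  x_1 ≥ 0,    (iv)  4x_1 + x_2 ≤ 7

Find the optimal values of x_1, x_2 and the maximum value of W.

x_1 = 4/5, x_2 = 0, maximum W = -12/5

Feasible corners and W = -3x_1 + 7x_2:
  (4/5, 0) → W = -12/5
  (7/4, 0) → W = -21/4
  (88/53, 19/53) → W = -131/53

At the optimal vertex, x_2 = 0 and -5x_1 + 12x_2 = -4.
Solving simultaneously gives x_1 = 4/5, x_2 = 0.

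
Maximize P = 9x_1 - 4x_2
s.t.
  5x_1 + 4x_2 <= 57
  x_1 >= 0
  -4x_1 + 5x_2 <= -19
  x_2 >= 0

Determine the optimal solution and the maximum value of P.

Corner points and P = 9x_1 - 4x_2:
  (361/41, 133/41) → P = 2717/41
  (57/5, 0) → P = 513/5
  (19/4, 0) → P = 171/4

x_1 = 57/5, x_2 = 0, maximum P = 513/5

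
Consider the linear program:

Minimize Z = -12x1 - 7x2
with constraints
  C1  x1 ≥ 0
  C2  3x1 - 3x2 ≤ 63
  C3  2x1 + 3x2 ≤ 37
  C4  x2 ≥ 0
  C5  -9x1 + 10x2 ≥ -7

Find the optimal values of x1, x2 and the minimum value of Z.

x1 = 391/47, x2 = 319/47, minimum Z = -6925/47

Feasible corners and Z = -12x1 - 7x2:
  (0, 37/3) → Z = -259/3
  (0, 0) → Z = 0
  (391/47, 319/47) → Z = -6925/47
  (7/9, 0) → Z = -28/3

The binding constraints are 2x1 + 3x2 = 37 and -9x1 + 10x2 = -7.
Solving simultaneously gives x1 = 391/47, x2 = 319/47.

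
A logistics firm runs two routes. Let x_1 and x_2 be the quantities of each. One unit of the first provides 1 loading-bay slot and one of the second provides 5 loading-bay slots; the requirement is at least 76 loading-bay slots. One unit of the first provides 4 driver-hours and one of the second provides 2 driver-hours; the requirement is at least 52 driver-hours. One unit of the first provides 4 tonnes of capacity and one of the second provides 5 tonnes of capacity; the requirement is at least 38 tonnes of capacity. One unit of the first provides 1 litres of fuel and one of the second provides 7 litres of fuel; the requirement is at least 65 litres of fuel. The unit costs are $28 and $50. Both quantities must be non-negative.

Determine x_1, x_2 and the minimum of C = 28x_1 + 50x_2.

Feasible corners and C = 28x_1 + 50x_2:
  (0, 26) → C = 1300
  (76, 0) → C = 2128
  (6, 14) → C = 868
The feasible region is unbounded (it extends along (0, 1), (1, 0)), but C strictly increases along every unbounded feasible direction, so there is no improving ray and the minimum is attained at a vertex.

The optimum lies where x_1 + 5x_2 = 76 and 4x_1 + 2x_2 = 52.
Solving simultaneously gives x_1 = 6, x_2 = 14.

x_1 = 6, x_2 = 14, minimum C = 868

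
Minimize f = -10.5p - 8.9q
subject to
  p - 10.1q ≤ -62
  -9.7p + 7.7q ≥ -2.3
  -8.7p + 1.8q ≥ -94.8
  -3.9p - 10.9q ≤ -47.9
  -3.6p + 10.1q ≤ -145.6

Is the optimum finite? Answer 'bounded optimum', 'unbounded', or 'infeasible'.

infeasible

The boundaries p - 10.1q = -62 and -9.7p + 7.7q = -2.3 meet at (50063/9027, 60370/9027), but that point violates -3.6p + 10.1q ≤ -145.6. Every candidate vertex is excluded by some other constraint, so the feasible region is empty.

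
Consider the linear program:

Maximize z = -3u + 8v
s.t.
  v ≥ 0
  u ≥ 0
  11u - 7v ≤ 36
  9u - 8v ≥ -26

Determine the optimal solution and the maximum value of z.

u = 94/5, v = 122/5, maximum z = 694/5

Extreme points and z = -3u + 8v:
  (0, 0) → z = 0
  (36/11, 0) → z = -108/11
  (0, 13/4) → z = 26
  (94/5, 122/5) → z = 694/5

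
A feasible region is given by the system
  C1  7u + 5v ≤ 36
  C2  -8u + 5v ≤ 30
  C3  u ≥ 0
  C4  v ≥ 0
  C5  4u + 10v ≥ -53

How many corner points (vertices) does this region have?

4

Pairwise boundary intersections that survive every other constraint:
  (2/5, 166/25)
  (36/7, 0)
  (0, 6)
  (0, 0)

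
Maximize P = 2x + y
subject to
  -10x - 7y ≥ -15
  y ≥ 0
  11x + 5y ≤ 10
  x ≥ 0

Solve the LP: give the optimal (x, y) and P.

Vertices and P = 2x + y:
  (10/11, 0) → P = 20/11
  (0, 0) → P = 0
  (0, 2) → P = 2

At the optimal vertex, 11x + 5y = 10 and x = 0.
Solving simultaneously gives x = 0, y = 2.

x = 0, y = 2, maximum P = 2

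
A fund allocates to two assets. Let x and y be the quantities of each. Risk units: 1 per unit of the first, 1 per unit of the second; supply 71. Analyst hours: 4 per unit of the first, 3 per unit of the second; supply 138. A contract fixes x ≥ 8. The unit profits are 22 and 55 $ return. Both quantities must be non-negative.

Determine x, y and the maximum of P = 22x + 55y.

Extreme points and P = 22x + 55y:
  (69/2, 0) → P = 759
  (8, 0) → P = 176
  (8, 106/3) → P = 6358/3

The optimum lies where 4x + 3y = 138 and x = 8.
Solving simultaneously gives x = 8, y = 106/3.

x = 8, y = 106/3, maximum P = 6358/3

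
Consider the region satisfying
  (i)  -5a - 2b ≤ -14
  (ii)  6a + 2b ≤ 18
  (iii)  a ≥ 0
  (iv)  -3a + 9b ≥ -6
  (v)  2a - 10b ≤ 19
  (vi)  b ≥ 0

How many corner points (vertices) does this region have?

Of the 15 pairwise boundary intersections, those satisfying every inequality are:
  (0, 7)
  (46/17, 4/17)
  (0, 9)
  (29/10, 3/10)

4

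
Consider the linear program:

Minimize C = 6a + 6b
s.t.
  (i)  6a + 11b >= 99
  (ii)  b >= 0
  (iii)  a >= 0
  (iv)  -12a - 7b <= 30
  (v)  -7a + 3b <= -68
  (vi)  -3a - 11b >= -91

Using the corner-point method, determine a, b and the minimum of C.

a = 11, b = 3, minimum C = 84

Feasible corners and C = 6a + 6b:
  (33/2, 0) → C = 99
  (11, 3) → C = 84
  (91/3, 0) → C = 182
  (1021/86, 433/86) → C = 4362/43

At the optimal vertex, 6a + 11b = 99 and -7a + 3b = -68.
Solving simultaneously gives a = 11, b = 3.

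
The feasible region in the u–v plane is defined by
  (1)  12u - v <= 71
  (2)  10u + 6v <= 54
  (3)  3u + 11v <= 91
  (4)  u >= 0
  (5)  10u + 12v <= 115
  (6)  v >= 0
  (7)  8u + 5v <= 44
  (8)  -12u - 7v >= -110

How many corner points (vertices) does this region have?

The feasible vertices (each the meet of two boundaries and inside every other half-plane) are:
  (27/5, 0)
  (3, 4)
  (0, 91/11)
  (29/73, 596/73)
  (0, 0)

5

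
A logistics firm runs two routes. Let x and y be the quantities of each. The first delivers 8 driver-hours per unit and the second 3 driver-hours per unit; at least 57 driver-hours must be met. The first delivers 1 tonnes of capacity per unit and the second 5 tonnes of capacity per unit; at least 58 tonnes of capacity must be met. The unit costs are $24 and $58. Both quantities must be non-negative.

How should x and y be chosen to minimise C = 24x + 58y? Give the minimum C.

x = 3, y = 11, minimum C = 710

Corner points and C = 24x + 58y:
  (0, 19) → C = 1102
  (58, 0) → C = 1392
  (3, 11) → C = 710
The feasible region is unbounded (it extends along (0, 1), (1, 0)), but C strictly increases along every unbounded feasible direction, so there is no improving ray and the minimum is attained at a vertex.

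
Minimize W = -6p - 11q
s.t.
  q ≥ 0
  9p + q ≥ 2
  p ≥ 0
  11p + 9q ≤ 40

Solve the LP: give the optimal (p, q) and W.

p = 0, q = 40/9, minimum W = -440/9

Vertices and W = -6p - 11q:
  (2/9, 0) → W = -4/3
  (40/11, 0) → W = -240/11
  (0, 2) → W = -22
  (0, 40/9) → W = -440/9

The binding constraints are p = 0 and 11p + 9q = 40.
Solving simultaneously gives p = 0, q = 40/9.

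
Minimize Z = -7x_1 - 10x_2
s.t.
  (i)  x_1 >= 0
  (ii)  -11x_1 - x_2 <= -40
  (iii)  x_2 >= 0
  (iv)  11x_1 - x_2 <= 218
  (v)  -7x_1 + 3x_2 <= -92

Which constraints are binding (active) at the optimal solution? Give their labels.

Vertices and Z = -7x_1 - 10x_2:
  (218/11, 0) → Z = -1526/11
  (92/7, 0) → Z = -92
  (281/13, 257/13) → Z = -349

The minimum is at (281/13, 257/13). Substituting into each constraint, equality holds for (iv) and (v); the remaining constraints have slack.

(iv) and (v)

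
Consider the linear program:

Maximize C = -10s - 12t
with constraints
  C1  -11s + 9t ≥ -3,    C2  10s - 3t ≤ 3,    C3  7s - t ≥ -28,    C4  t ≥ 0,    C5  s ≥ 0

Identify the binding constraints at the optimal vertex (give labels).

C4 and C5

Feasible corners and C = -10s - 12t:
  (6/19, 1/19) → C = -72/19
  (3/11, 0) → C = -30/11
  (0, 28) → C = -336
  (0, 0) → C = 0
The feasible region is unbounded (it extends along (3, 10), (1, 7)), but C strictly decreases along every unbounded feasible direction, so there is no improving ray and the maximum is attained at a vertex.

The maximum is at (0, 0). Substituting into each constraint, equality holds for C4 and C5; the remaining constraints have slack.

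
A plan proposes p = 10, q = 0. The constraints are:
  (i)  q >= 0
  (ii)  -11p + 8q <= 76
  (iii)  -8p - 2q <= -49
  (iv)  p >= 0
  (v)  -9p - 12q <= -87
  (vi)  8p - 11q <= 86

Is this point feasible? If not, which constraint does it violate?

(i): 0 ≥ 0 ✓
(ii): -110 ≤ 76 ✓
(iii): -80 ≤ -49 ✓
(iv): 10 ≥ 0 ✓
(v): -90 ≤ -87 ✓
(vi): 80 ≤ 86 ✓

feasible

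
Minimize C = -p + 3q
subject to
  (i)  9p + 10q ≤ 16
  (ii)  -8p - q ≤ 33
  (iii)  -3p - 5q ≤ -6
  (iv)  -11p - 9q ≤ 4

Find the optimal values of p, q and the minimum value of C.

p = 4/3, q = 2/5, minimum C = -2/15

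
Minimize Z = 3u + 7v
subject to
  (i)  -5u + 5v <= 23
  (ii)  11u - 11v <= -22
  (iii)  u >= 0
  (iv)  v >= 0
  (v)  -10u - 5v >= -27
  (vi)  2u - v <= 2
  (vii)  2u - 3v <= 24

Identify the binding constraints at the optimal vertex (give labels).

Extreme points and Z = 3u + 7v:
  (0, 23/5) → Z = 161/5
  (4/15, 73/15) → Z = 523/15
  (0, 2) → Z = 14
  (17/15, 47/15) → Z = 76/3

The minimum is at (0, 2). Substituting into each constraint, equality holds for (ii) and (iii); the remaining constraints have slack.

(ii) and (iii)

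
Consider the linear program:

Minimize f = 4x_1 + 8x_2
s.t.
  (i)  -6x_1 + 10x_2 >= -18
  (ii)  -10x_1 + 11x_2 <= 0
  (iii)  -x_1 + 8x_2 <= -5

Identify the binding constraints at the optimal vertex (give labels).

(i) and (ii)

Corner points and f = 4x_1 + 8x_2:
  (-99/17, -90/17) → f = -1116/17
  (47/19, -6/19) → f = 140/19
  (-55/69, -50/69) → f = -620/69

The minimum is at (-99/17, -90/17). Substituting into each constraint, equality holds for (i) and (ii); the remaining constraints have slack.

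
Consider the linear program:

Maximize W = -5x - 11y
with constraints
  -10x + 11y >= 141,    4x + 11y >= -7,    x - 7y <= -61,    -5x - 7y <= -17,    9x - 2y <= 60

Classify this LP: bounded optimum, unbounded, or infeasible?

bounded optimum

Feasible corners and W = -5x - 11y:
  (-316/59, 469/59) → W = -3579/59
  (942/79, 1869/79) → W = -25269/79
  (-22/3, 23/3) → W = -143/3
The feasible region has finitely many vertices and no improving ray; the maximum is -143/3 at (-22/3, 23/3).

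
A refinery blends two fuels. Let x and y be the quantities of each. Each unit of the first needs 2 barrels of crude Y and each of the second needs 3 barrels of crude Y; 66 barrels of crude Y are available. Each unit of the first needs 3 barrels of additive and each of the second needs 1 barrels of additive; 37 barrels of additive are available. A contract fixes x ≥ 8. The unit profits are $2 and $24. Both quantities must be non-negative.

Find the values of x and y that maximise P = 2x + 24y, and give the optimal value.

x = 8, y = 13, maximum P = 328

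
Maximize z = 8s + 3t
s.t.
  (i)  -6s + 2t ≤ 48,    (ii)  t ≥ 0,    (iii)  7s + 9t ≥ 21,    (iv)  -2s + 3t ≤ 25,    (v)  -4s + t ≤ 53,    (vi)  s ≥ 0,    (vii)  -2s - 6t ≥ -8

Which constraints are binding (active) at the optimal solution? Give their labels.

(ii) and (vii)

Extreme points and z = 8s + 3t:
  (3, 0) → z = 24
  (4, 0) → z = 32
  (9/4, 7/12) → z = 79/4

The maximum is at (4, 0). Substituting into each constraint, equality holds for (ii) and (vii); the remaining constraints have slack.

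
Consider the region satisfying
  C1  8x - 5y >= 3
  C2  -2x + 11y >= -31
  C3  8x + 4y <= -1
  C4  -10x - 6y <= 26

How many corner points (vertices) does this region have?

Intersecting each pair of boundary lines and keeping only the points that satisfy every inequality leaves:
  (7/72, -4/9)
  (-8/7, -17/7)
  (113/96, -125/48)
  (-50/61, -181/61)

4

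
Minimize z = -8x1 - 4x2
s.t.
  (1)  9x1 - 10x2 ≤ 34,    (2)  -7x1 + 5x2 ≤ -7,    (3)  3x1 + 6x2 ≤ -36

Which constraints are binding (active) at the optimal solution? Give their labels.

Extreme points and z = -8x1 - 4x2:
  (-4, -7) → z = 60
  (-13/7, -71/14) → z = 246/7
  (-46/19, -91/19) → z = 732/19

The minimum is at (-13/7, -71/14). Substituting into each constraint, equality holds for (1) and (3); the remaining constraints have slack.

(1) and (3)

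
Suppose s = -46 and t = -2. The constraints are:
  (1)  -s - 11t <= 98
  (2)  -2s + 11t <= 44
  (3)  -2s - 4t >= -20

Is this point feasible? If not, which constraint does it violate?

Constraint (2): -2s + 11t = 70, which is not ≤ 44. All other constraints are satisfied.

not feasible — violates (2)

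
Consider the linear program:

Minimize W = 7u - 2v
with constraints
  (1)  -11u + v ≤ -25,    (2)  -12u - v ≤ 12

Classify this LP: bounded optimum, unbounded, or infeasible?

unbounded

From the feasible point (13/23, -432/23), moving in the direction (1, 11) keeps every constraint satisfied while W decreases without bound.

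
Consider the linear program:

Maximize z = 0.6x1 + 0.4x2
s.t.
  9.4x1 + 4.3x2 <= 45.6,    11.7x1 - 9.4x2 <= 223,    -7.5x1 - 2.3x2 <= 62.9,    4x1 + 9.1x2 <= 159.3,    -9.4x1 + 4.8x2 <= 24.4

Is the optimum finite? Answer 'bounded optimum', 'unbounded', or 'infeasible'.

Feasible corners and z = 0.6x1 + 0.4x2:
  (19822/1981, -22324/1981) → z = 14818/9905
  (814/611, 100/13) → z = 11842/3055
  (-2612/3247, -80281/3247) → z = -168398/16235
  (-17902/2881, -20413/2881) → z = -94532/14405
The feasible region has finitely many vertices and no improving ray; the maximum is 11842/3055 at (814/611, 100/13).

bounded optimum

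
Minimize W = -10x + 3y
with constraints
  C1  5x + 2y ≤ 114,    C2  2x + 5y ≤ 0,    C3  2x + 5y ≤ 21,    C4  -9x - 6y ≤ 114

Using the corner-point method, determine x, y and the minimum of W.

Corner points and W = -10x + 3y:
  (190/7, -76/7) → W = -304
  (76, -133) → W = -1159
  (-190/11, 76/11) → W = 2128/11

The binding constraints are 5x + 2y = 114 and -9x - 6y = 114.
Solving simultaneously gives x = 76, y = -133.

x = 76, y = -133, minimum W = -1159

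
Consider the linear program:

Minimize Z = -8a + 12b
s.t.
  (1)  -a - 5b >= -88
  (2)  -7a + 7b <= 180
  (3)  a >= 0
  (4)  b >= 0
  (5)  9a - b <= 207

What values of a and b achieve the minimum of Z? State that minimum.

Corner points and Z = -8a + 12b:
  (0, 88/5) → Z = 1056/5
  (1123/46, 585/46) → Z = -982/23
  (0, 0) → Z = 0
  (23, 0) → Z = -184

a = 23, b = 0, minimum Z = -184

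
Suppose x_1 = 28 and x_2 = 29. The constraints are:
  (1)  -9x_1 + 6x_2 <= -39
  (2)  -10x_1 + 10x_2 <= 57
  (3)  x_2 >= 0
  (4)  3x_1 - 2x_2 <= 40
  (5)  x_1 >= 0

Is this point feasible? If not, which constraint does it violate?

(1): -78 ≤ -39 ✓
(2): 10 ≤ 57 ✓
(3): 29 ≥ 0 ✓
(4): 26 ≤ 40 ✓
(5): 28 ≥ 0 ✓

feasible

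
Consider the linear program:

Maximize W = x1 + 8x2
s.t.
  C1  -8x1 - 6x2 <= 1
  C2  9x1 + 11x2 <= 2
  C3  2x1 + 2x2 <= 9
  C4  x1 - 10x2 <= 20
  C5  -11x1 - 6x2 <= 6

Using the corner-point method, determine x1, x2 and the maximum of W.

At the optimal vertex, -8x1 - 6x2 = 1 and 9x1 + 11x2 = 2.
Solving simultaneously gives x1 = -23/34, x2 = 25/34.

x1 = -23/34, x2 = 25/34, maximum W = 177/34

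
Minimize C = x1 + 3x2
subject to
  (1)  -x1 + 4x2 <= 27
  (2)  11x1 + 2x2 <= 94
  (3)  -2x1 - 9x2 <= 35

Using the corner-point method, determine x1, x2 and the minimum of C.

Corner points and C = x1 + 3x2:
  (7, 17/2) → C = 65/2
  (-383/17, 19/17) → C = -326/17
  (916/95, -573/95) → C = -803/95

The binding constraints are -x1 + 4x2 = 27 and -2x1 - 9x2 = 35.
Solving simultaneously gives x1 = -383/17, x2 = 19/17.

x1 = -383/17, x2 = 19/17, minimum C = -326/17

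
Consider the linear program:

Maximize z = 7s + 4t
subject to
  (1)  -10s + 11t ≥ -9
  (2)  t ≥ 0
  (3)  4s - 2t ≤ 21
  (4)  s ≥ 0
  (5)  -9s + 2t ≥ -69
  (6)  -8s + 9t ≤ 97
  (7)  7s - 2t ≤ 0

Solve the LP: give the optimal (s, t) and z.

s = 194/47, t = 679/47, maximum z = 4074/47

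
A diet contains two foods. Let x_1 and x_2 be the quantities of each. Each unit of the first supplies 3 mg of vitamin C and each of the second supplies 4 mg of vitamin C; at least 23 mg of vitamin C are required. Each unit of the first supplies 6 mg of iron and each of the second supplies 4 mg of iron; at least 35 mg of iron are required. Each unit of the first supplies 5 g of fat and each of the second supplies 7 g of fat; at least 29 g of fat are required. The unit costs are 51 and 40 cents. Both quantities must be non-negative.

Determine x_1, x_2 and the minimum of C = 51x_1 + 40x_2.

x_1 = 4, x_2 = 11/4, minimum C = 314

Extreme points and C = 51x_1 + 40x_2:
  (0, 35/4) → C = 350
  (23/3, 0) → C = 391
  (4, 11/4) → C = 314
The feasible region is unbounded (it extends along (0, 1), (1, 0)), but C strictly increases along every unbounded feasible direction, so there is no improving ray and the minimum is attained at a vertex.

The binding constraints are 3x_1 + 4x_2 = 23 and 6x_1 + 4x_2 = 35.
Solving simultaneously gives x_1 = 4, x_2 = 11/4.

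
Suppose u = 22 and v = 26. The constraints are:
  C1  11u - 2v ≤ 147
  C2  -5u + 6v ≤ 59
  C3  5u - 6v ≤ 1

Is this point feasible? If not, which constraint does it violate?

not feasible — violates C1

Constraint C1: 11u - 2v = 190, which is not ≤ 147. All other constraints are satisfied.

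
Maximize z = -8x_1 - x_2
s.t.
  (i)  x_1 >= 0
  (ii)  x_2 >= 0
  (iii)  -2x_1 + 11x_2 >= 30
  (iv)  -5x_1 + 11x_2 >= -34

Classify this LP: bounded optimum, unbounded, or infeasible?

Vertices and z = -8x_1 - x_2:
  (0, 30/11) → z = -30/11
  (64/3, 218/33) → z = -1950/11
The feasible region has finitely many vertices and no improving ray; the maximum is -30/11 at (0, 30/11).

bounded optimum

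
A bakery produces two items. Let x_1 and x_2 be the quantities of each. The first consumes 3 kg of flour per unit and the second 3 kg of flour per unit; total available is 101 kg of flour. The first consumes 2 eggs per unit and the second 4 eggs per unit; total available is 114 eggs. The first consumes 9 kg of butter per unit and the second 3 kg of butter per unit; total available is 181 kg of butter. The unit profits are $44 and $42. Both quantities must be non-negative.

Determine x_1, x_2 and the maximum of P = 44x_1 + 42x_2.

Vertices and P = 44x_1 + 42x_2:
  (0, 0) → P = 0
  (0, 57/2) → P = 1197
  (181/9, 0) → P = 7964/9
  (31/3, 70/3) → P = 4304/3
  (40/3, 61/3) → P = 4322/3

The optimum lies where 3x_1 + 3x_2 = 101 and 9x_1 + 3x_2 = 181.
Solving simultaneously gives x_1 = 40/3, x_2 = 61/3.

x_1 = 40/3, x_2 = 61/3, maximum P = 4322/3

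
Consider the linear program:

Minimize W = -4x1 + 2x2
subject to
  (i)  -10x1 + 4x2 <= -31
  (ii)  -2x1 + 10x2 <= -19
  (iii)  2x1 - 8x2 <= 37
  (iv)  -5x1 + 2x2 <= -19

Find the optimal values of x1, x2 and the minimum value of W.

Corner points and W = -4x1 + 2x2:
  (109/2, 9) → W = -200
  (76/23, -57/46) → W = -361/23
  (13/6, -49/12) → W = -101/6

The binding constraints are -2x1 + 10x2 = -19 and 2x1 - 8x2 = 37.
Solving simultaneously gives x1 = 109/2, x2 = 9.

x1 = 109/2, x2 = 9, minimum W = -200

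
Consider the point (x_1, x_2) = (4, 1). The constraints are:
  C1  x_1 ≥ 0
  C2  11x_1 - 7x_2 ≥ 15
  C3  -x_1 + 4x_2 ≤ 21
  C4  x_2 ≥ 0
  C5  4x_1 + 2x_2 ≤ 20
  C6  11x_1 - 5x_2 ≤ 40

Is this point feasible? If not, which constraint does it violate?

C1: 4 ≥ 0 ✓
C2: 37 ≥ 15 ✓
C3: 0 ≤ 21 ✓
C4: 1 ≥ 0 ✓
C5: 18 ≤ 20 ✓
C6: 39 ≤ 40 ✓

feasible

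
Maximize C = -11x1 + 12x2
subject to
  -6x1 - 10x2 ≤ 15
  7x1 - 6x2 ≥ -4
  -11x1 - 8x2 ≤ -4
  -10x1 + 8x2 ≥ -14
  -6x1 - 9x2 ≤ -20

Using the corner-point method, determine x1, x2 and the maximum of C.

Corner points and C = -11x1 + 12x2:
  (29, 69/2) → C = 95
  (28/33, 164/99) → C = 116/11
  (143/69, 58/69) → C = -877/69

The optimum lies where 7x1 - 6x2 = -4 and -10x1 + 8x2 = -14.
Solving simultaneously gives x1 = 29, x2 = 69/2.

x1 = 29, x2 = 69/2, maximum C = 95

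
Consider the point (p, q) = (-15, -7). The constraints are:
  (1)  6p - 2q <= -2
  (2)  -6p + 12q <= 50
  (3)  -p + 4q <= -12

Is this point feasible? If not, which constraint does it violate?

feasible

(1): -76 ≤ -2 ✓
(2): 6 ≤ 50 ✓
(3): -13 ≤ -12 ✓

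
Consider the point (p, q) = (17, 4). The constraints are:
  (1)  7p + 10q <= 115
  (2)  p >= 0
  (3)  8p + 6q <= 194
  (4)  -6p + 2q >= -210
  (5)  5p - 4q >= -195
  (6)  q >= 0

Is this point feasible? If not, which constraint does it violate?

not feasible — violates (1)

Constraint (1): 7p + 10q = 159, which is not ≤ 115. All other constraints are satisfied.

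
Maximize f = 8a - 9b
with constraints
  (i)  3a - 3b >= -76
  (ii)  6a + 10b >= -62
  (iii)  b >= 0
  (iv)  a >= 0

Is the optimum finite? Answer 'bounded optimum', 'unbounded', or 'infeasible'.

unbounded

From the feasible point (0, 76/3), moving in the direction (1, 0) keeps every constraint satisfied while f increases without bound.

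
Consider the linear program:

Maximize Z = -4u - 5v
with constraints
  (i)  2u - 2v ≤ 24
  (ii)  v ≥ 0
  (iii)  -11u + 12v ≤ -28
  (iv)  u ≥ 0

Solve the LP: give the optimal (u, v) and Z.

Vertices and Z = -4u - 5v:
  (12, 0) → Z = -48
  (116, 104) → Z = -984
  (28/11, 0) → Z = -112/11

The binding constraints are v = 0 and -11u + 12v = -28.
Solving simultaneously gives u = 28/11, v = 0.

u = 28/11, v = 0, maximum Z = -112/11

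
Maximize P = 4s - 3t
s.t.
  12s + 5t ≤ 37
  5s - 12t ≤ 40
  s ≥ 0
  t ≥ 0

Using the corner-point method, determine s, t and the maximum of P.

s = 37/12, t = 0, maximum P = 37/3

Feasible corners and P = 4s - 3t:
  (0, 37/5) → P = -111/5
  (37/12, 0) → P = 37/3
  (0, 0) → P = 0

At the optimal vertex, 12s + 5t = 37 and t = 0.
Solving simultaneously gives s = 37/12, t = 0.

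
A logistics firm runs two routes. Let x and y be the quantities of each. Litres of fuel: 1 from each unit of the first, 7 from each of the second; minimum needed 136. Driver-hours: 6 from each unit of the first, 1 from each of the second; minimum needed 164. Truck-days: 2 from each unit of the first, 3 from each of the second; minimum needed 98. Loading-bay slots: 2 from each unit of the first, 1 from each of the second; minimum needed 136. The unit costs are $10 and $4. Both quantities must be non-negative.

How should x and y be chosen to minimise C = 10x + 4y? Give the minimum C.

Corner points and C = 10x + 4y:
  (0, 164) → C = 656
  (136, 0) → C = 1360
  (816/13, 136/13) → C = 8704/13
  (7, 122) → C = 558
The feasible region is unbounded (it extends along (0, 1), (1, 0)), but C strictly increases along every unbounded feasible direction, so there is no improving ray and the minimum is attained at a vertex.

At the optimal vertex, 6x + y = 164 and 2x + y = 136.
Solving simultaneously gives x = 7, y = 122.

x = 7, y = 122, minimum C = 558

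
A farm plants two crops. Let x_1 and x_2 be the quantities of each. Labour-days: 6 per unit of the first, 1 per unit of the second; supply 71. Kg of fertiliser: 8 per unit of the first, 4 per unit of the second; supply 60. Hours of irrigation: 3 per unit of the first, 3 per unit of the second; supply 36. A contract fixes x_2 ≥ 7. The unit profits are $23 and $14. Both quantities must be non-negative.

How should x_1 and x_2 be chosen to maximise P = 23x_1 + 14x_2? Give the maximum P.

x_1 = 3, x_2 = 9, maximum P = 195

Feasible corners and P = 23x_1 + 14x_2:
  (0, 12) → P = 168
  (0, 7) → P = 98
  (3, 9) → P = 195
  (4, 7) → P = 190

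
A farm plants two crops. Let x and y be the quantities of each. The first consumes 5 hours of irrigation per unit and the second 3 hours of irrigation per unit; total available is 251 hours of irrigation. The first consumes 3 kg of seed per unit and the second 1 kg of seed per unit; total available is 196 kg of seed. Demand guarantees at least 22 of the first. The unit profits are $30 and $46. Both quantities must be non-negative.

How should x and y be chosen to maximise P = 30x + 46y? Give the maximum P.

Vertices and P = 30x + 46y:
  (251/5, 0) → P = 1506
  (22, 0) → P = 660
  (22, 47) → P = 2822

The optimum lies where 5x + 3y = 251 and x = 22.
Solving simultaneously gives x = 22, y = 47.

x = 22, y = 47, maximum P = 2822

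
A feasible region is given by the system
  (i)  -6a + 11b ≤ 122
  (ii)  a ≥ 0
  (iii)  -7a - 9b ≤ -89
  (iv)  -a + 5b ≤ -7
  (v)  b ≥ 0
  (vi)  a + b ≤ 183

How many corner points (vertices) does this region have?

The feasible vertices (each the meet of two boundaries and inside every other half-plane) are:
  (127/11, 10/11)
  (89/7, 0)
  (461/3, 88/3)
  (183, 0)

4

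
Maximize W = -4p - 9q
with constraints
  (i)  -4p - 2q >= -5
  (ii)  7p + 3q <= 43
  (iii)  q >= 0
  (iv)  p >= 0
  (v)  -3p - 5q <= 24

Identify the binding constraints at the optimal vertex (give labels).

(iii) and (iv)

Corner points and W = -4p - 9q:
  (5/4, 0) → W = -5
  (0, 5/2) → W = -45/2
  (0, 0) → W = 0

The maximum is at (0, 0). Substituting into each constraint, equality holds for (iii) and (iv); the remaining constraints have slack.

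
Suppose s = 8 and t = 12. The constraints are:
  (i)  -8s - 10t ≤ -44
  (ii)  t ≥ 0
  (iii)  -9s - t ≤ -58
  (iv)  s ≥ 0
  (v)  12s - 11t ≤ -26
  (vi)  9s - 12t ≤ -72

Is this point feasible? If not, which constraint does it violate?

feasible

(i): -184 ≤ -44 ✓
(ii): 12 ≥ 0 ✓
(iii): -84 ≤ -58 ✓
(iv): 8 ≥ 0 ✓
(v): -36 ≤ -26 ✓
(vi): -72 ≤ -72 ✓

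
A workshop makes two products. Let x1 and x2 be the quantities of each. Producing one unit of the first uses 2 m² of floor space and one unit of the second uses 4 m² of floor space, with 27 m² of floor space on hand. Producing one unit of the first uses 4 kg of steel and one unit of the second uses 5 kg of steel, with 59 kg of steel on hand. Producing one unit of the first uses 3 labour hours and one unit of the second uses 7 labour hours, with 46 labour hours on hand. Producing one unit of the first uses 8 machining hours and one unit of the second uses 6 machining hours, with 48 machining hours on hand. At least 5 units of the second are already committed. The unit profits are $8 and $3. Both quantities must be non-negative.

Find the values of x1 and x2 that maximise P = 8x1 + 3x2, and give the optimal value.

x1 = 9/4, x2 = 5, maximum P = 33

Feasible corners and P = 8x1 + 3x2:
  (0, 46/7) → P = 138/7
  (0, 5) → P = 15
  (30/19, 112/19) → P = 576/19
  (9/4, 5) → P = 33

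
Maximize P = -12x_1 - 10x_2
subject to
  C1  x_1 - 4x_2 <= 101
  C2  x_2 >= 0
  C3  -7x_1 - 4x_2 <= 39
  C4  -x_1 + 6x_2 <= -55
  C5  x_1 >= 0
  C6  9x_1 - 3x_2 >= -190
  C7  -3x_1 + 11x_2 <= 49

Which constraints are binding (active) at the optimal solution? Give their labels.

C2 and C4

Corner points and P = -12x_1 - 10x_2:
  (101, 0) → P = -1212
  (193, 23) → P = -2546
  (55, 0) → P = -660

The maximum is at (55, 0). Substituting into each constraint, equality holds for C2 and C4; the remaining constraints have slack.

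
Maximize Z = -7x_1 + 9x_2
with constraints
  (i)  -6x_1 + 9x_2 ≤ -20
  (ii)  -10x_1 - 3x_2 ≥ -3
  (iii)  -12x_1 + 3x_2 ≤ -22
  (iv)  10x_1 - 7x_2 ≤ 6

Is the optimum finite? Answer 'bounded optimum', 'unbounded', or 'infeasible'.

infeasible

The boundaries -6x_1 + 9x_2 = -20 and 10x_1 - 7x_2 = 6 meet at (-43/24, -41/12), but that point violates -12x_1 + 3x_2 ≤ -22. Every candidate vertex is excluded by some other constraint, so the feasible region is empty.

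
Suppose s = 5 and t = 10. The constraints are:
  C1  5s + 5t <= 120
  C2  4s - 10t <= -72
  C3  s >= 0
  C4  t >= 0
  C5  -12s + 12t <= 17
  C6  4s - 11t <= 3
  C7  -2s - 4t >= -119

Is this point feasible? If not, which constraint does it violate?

not feasible — violates C5

Constraint C5: -12s + 12t = 60, which is not ≤ 17. All other constraints are satisfied.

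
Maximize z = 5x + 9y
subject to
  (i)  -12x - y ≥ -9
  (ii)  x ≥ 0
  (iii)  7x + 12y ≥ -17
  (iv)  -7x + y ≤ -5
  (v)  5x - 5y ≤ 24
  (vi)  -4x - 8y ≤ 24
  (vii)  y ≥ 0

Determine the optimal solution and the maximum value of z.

x = 14/19, y = 3/19, maximum z = 97/19

Corner points and z = 5x + 9y:
  (14/19, 3/19) → z = 97/19
  (3/4, 0) → z = 15/4
  (5/7, 0) → z = 25/7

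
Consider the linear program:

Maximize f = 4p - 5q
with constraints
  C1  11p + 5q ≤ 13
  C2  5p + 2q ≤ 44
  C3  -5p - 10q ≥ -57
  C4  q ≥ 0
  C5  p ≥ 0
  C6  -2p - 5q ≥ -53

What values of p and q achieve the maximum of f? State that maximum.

Extreme points and f = 4p - 5q:
  (13/11, 0) → f = 52/11
  (0, 13/5) → f = -13
  (0, 0) → f = 0

p = 13/11, q = 0, maximum f = 52/11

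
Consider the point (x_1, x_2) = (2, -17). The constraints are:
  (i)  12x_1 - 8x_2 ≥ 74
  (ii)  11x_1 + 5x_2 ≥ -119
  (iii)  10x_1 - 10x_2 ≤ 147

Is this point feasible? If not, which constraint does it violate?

not feasible — violates (iii)

Constraint (iii): 10x_1 - 10x_2 = 190, which is not ≤ 147. All other constraints are satisfied.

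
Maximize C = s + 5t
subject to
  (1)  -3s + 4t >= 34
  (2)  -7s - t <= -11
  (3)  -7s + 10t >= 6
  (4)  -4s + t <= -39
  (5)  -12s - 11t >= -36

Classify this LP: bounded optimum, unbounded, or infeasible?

infeasible

The boundaries -3s + 4t = 34 and -4s + t = -39 meet at (190/13, 253/13), but that point violates -12s - 11t ≥ -36. Every candidate vertex is excluded by some other constraint, so the feasible region is empty.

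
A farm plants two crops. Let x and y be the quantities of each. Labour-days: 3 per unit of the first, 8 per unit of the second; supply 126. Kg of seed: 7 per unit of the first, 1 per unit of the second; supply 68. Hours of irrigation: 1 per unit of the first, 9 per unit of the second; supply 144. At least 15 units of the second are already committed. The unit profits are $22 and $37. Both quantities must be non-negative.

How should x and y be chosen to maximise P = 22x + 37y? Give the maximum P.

The binding constraints are 3x + 8y = 126 and y = 15.
Solving simultaneously gives x = 2, y = 15.

x = 2, y = 15, maximum P = 599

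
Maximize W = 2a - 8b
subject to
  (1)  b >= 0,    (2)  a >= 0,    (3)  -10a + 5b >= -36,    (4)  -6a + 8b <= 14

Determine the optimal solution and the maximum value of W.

a = 18/5, b = 0, maximum W = 36/5

Extreme points and W = 2a - 8b:
  (0, 0) → W = 0
  (18/5, 0) → W = 36/5
  (0, 7/4) → W = -14
  (179/25, 178/25) → W = -1066/25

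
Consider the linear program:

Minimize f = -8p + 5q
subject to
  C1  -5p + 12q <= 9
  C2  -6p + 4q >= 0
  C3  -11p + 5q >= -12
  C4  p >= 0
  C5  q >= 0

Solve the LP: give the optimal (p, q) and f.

Corner points and f = -8p + 5q:
  (9/13, 27/26) → f = -9/26
  (0, 3/4) → f = 15/4
  (0, 0) → f = 0

The optimum lies where -5p + 12q = 9 and -6p + 4q = 0.
Solving simultaneously gives p = 9/13, q = 27/26.

p = 9/13, q = 27/26, minimum f = -9/26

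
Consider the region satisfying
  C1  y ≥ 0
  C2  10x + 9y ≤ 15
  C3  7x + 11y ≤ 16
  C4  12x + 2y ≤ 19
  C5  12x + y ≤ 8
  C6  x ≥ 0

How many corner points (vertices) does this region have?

The feasible vertices (each the meet of two boundaries and inside every other half-plane) are:
  (2/3, 0)
  (0, 0)
  (21/47, 55/47)
  (57/98, 50/49)
  (0, 16/11)

5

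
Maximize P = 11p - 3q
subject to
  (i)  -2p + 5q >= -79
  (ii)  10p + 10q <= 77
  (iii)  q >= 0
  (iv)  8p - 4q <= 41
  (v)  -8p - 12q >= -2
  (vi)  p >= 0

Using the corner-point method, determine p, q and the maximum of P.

p = 1/4, q = 0, maximum P = 11/4

Corner points and P = 11p - 3q:
  (1/4, 0) → P = 11/4
  (0, 0) → P = 0
  (0, 1/6) → P = -1/2

At the optimal vertex, q = 0 and -8p - 12q = -2.
Solving simultaneously gives p = 1/4, q = 0.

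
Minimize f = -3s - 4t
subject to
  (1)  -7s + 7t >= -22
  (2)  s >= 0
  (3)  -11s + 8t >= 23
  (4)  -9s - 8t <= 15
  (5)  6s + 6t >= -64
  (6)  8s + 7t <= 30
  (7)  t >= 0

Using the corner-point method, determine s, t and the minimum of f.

Feasible corners and f = -3s - 4t:
  (0, 23/8) → f = -23/2
  (0, 30/7) → f = -120/7
  (79/141, 514/141) → f = -2293/141

The optimum lies where s = 0 and 8s + 7t = 30.
Solving simultaneously gives s = 0, t = 30/7.

s = 0, t = 30/7, minimum f = -120/7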